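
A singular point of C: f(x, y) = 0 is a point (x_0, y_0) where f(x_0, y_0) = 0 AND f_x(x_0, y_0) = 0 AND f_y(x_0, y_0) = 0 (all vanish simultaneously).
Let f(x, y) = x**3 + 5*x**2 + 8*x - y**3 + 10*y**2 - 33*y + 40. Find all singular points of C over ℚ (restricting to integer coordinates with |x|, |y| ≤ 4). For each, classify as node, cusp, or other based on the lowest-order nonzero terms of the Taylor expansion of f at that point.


Singular points: {(-2, 3)}; classification: node.

Compute partial derivatives:
  f_x = 3*x**2 + 10*x + 8.
  f_y = -3*y**2 + 20*y - 33.
Scan x_0 ∈ {−4, ..., 4}. For each x_0, f_y(x_0, y) is a polynomial in y; find its integer roots y ∈ {−4, ..., 4}, then test f_x and f at those candidates.
  x = -4: f_y(-4, y) = -3*y**2 + 20*y - 33; vanishes at y ∈ {3}. (-4, 3): f_x = 16 ≠ 0.
  x = -3: f_y(-3, y) = -3*y**2 + 20*y - 33; vanishes at y ∈ {3}. (-3, 3): f_x = 5 ≠ 0.
  x = -2: f_y(-2, y) = -3*y**2 + 20*y - 33; vanishes at y ∈ {3}. (-2, 3): f_x = 0, f = 0 — SINGULAR.
  x = -1: f_y(-1, y) = -3*y**2 + 20*y - 33; vanishes at y ∈ {3}. (-1, 3): f_x = 1 ≠ 0.
  x = 0: f_y(0, y) = -3*y**2 + 20*y - 33; vanishes at y ∈ {3}. (0, 3): f_x = 8 ≠ 0.
  x = 1: f_y(1, y) = -3*y**2 + 20*y - 33; vanishes at y ∈ {3}. (1, 3): f_x = 21 ≠ 0.
  x = 2: f_y(2, y) = -3*y**2 + 20*y - 33; vanishes at y ∈ {3}. (2, 3): f_x = 40 ≠ 0.
  x = 3: f_y(3, y) = -3*y**2 + 20*y - 33; vanishes at y ∈ {3}. (3, 3): f_x = 65 ≠ 0.
  x = 4: f_y(4, y) = -3*y**2 + 20*y - 33; vanishes at y ∈ {3}. (4, 3): f_x = 96 ≠ 0.
Only singular point on the grid: (-2, 3).
Classify: substitute x = -2 + u, y = 3 + v and expand: f = u**3 - u**2 - v**3 + v**2.
No constant or linear terms (consistent with a singular point). Quadratic part: -u**2 + v**2. Cubic part: u**3 - v**3.
The quadratic part v**2 - u**2 = (v − u)(v + u) splits into two distinct linear factors, so there are two distinct tangent lines y − 3 = ±(x − -2) — this is a node (ordinary double point).
Classification: node.


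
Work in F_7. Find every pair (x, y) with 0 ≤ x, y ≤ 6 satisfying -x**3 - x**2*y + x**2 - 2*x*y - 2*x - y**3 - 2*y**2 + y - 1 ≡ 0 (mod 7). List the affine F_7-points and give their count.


Affine F_7-points: {(2, 4), (3, 1), (3, 3), (4, 2), (4, 4), (4, 6), (5, 4), (6, 6)}; count = 8.

For each of the 49 pairs (x, y) ∈ F_7², evaluate f(x, y) mod 7. Record the zeros.
  x = 0: [0↦6, 1↦4, 2↦6, 3↦6, 4↦5, 5↦4, 6↦4]  zeros at y ∈ ∅
  x = 1: [0↦4, 1↦6, 2↦5, 3↦2, 4↦5, 5↦1, 6↦5]  zeros at y ∈ ∅
  x = 2: [0↦5, 1↦2, 2↦3, 3↦2, 4↦0, 5↦5, 6↦4]  zeros at y ∈ {4}
  x = 3: [0↦3, 1↦0, 2↦1, 3↦0, 4↦5, 5↦3, 6↦2]  zeros at y ∈ {1, 3}
  x = 4: [0↦6, 1↦1, 2↦0, 3↦4, 4↦0, 5↦3, 6↦0]  zeros at y ∈ {2, 4, 6}
  x = 5: [0↦1, 1↦6, 2↦1, 3↦1, 4↦0, 5↦6, 6↦6]  zeros at y ∈ {4}
  x = 6: [0↦3, 1↦2, 2↦5, 3↦6, 4↦6, 5↦6, 6↦0]  zeros at y ∈ {6}
Collecting zeros: affine points = {(2, 4), (3, 1), (3, 3), (4, 2), (4, 4), (4, 6), (5, 4), (6, 6)}.
Total count |C(F_7)_aff| = 8.


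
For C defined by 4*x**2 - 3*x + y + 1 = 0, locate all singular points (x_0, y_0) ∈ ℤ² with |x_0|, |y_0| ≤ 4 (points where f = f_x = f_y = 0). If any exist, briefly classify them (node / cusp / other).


No singular points in the scanned grid; C is smooth there.

Compute partial derivatives:
  f_x = 8*x - 3.
  f_y = 1.
f_y = 1 is a nonzero constant, so f_y never vanishes: no point (x, y) can satisfy f = f_x = f_y = 0. In particular no (x, y) ∈ {−4, ..., 4}² is singular; the curve is smooth.


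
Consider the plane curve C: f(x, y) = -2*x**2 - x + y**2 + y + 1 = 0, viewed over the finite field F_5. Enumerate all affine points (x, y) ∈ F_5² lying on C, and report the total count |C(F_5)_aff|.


Affine F_5-points: {(1, 1), (1, 3), (3, 0), (3, 4), (4, 0), (4, 4)}; count = 6.

For each of the 25 pairs (x, y) ∈ F_5², evaluate f(x, y) mod 5. Record the zeros.
  x = 0: [0↦1, 1↦3, 2↦2, 3↦3, 4↦1]  zeros at y ∈ ∅
  x = 1: [0↦3, 1↦0, 2↦4, 3↦0, 4↦3]  zeros at y ∈ {1, 3}
  x = 2: [0↦1, 1↦3, 2↦2, 3↦3, 4↦1]  zeros at y ∈ ∅
  x = 3: [0↦0, 1↦2, 2↦1, 3↦2, 4↦0]  zeros at y ∈ {0, 4}
  x = 4: [0↦0, 1↦2, 2↦1, 3↦2, 4↦0]  zeros at y ∈ {0, 4}
Collecting zeros: affine points = {(1, 1), (1, 3), (3, 0), (3, 4), (4, 0), (4, 4)}.
Total count |C(F_5)_aff| = 6.


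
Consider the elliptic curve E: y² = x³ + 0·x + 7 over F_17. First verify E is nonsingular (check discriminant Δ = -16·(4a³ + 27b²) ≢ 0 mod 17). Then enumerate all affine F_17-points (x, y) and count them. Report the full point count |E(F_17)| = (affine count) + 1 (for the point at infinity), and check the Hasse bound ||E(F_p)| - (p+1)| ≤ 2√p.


Affine points = {(1, 5), (1, 12), (2, 7), (2, 10), (3, 0), (5, 8), (5, 9), (6, 6), (6, 11), (8, 3), (8, 14), (10, 2), (10, 15), (12, 1), (12, 16), (15, 4), (15, 13)}; affine count = 17; |E(F_17)| = 18.

Discriminant check: Δ ∝ 4a³ + 27b² = 4·0³ + 27·7² = 4·0 + 27·49 ≡ 14 (mod 17). Nonzero ⇒ E is nonsingular.
For each x ∈ F_17, compute rhs = x³ + 0·x + 7 mod 17, then count y ∈ F_17 with y² ≡ rhs.
  x = 0: rhs = 7, matching y values: none (0 points).
  x = 1: rhs = 8, matching y values: 5, 12 (2 points).
  x = 2: rhs = 15, matching y values: 7, 10 (2 points).
  x = 3: rhs = 0, matching y values: 0 (1 points).
  x = 4: rhs = 3, matching y values: none (0 points).
  x = 5: rhs = 13, matching y values: 8, 9 (2 points).
  x = 6: rhs = 2, matching y values: 6, 11 (2 points).
  x = 7: rhs = 10, matching y values: none (0 points).
  x = 8: rhs = 9, matching y values: 3, 14 (2 points).
  x = 9: rhs = 5, matching y values: none (0 points).
  x = 10: rhs = 4, matching y values: 2, 15 (2 points).
  x = 11: rhs = 12, matching y values: none (0 points).
  x = 12: rhs = 1, matching y values: 1, 16 (2 points).
  x = 13: rhs = 11, matching y values: none (0 points).
  x = 14: rhs = 14, matching y values: none (0 points).
  x = 15: rhs = 16, matching y values: 4, 13 (2 points).
  x = 16: rhs = 6, matching y values: none (0 points).
Total affine count: 17.
Full point count |E(F_17)| = 17 + 1 = 18.
Hasse bound: |18 − (17+1)| = |0| = 0 ≤ 2√17 ≈ 8.2462 ✓.


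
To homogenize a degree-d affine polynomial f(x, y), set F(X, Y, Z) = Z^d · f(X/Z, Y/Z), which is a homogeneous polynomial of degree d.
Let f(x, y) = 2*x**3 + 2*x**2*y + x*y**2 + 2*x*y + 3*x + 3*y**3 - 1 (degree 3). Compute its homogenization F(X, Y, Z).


F(X, Y, Z) = 2*X**3 + 2*X**2*Y + X*Y**2 + 2*X*Y*Z + 3*X*Z**2 + 3*Y**3 - Z**3

deg(f) = 3.
Substitute x = X/Z, y = Y/Z into f, then multiply by Z^3.
  monomial 2·x^3·y^0 ↦ 2·X^3·Y^0·Z^0.
  monomial 2·x^2·y^1 ↦ 2·X^2·Y^1·Z^0.
  monomial 1·x^1·y^2 ↦ 1·X^1·Y^2·Z^0.
  monomial 2·x^1·y^1 ↦ 2·X^1·Y^1·Z^1.
  monomial 3·x^1·y^0 ↦ 3·X^1·Y^0·Z^2.
  monomial 3·x^0·y^3 ↦ 3·X^0·Y^3·Z^0.
  monomial -1·x^0·y^0 ↦ -1·X^0·Y^0·Z^3.
Collecting: F(X, Y, Z) = 2*X**3 + 2*X**2*Y + X*Y**2 + 2*X*Y*Z + 3*X*Z**2 + 3*Y**3 - Z**3.


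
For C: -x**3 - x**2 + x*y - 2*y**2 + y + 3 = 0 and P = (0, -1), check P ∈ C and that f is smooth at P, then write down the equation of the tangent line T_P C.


Tangent line at P: -x + 5*y + 5 = 0.

Step 1: f(0, -1) = 0, so P lies on C.
Step 2: partial derivatives
  f_x(x, y) = -3*x**2 - 2*x + y, f_y(x, y) = x - 4*y + 1.
  f_x(P) = -1, f_y(P) = 5 (gradient nonzero, so P is smooth).
Step 3: tangent line at P: -1·(x − 0) + 5·(y − -1) = 0.
Expanding: -x + 5*y + 5 = 0.


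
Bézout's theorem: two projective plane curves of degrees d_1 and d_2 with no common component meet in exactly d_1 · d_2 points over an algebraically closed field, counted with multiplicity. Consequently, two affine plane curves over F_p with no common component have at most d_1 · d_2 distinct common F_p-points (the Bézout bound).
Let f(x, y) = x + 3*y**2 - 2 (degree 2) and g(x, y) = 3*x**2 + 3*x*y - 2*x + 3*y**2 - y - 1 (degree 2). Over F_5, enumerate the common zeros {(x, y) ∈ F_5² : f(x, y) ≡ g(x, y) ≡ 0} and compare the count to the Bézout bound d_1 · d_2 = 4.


Common zeros: ∅; count = 0; Bézout bound = 4.

deg(f) = 2, deg(g) = 2, so Bézout bound = 4.
Scan x ∈ F_5. For each x, list the y ∈ F_5 with f(x, y) ≡ 0 and those with g(x, y) ≡ 0 (mod 5); the common zeros in that column are the intersection.
  x = 0: f ≡ 0 at y ∈ {2, 3}; g ≡ 0 at y ∈ ∅; common: ∅.
  x = 1: f ≡ 0 at y ∈ ∅; g ≡ 0 at y ∈ {0, 1}; common: ∅.
  x = 2: f ≡ 0 at y ∈ {0}; g ≡ 0 at y ∈ {1, 4}; common: ∅.
  x = 3: f ≡ 0 at y ∈ ∅; g ≡ 0 at y ∈ {0, 4}; common: ∅.
  x = 4: f ≡ 0 at y ∈ {1, 4}; g ≡ 0 at y ∈ ∅; common: ∅.
Collecting: common zeros = ∅, so the count is 0.
Comparison with the Bézout bound: 0 ≤ 4 = deg(f)·deg(g), as expected for curves with no common component (the affine F_5-count falls short of the bound because intersections may lie at infinity, over extension fields, or carry multiplicity).


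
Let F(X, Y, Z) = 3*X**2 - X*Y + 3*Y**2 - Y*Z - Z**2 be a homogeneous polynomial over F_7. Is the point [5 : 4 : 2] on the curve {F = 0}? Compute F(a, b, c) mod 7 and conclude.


F(5,4,2) ≡ 0 (mod 7); P is on the curve.

Evaluate F(5, 4, 2) term-by-term (mod 7).
  3*X**2 ↦ 3·25·1·1 = 75
  -X*Y ↦ -1·5·4·1 = -20
  3*Y**2 ↦ 3·1·16·1 = 48
  -Y*Z ↦ -1·1·4·2 = -8
  -Z**2 ↦ -1·1·1·4 = -4
Sum: F(5, 4, 2) = (75) + (-20) + (48) + (-8) + (-4) = 91.
Reducing mod 7: 91 ≡ 0 (mod 7).
Since F(a, b, c) ≡ 0 (mod 7), P lies on the curve.


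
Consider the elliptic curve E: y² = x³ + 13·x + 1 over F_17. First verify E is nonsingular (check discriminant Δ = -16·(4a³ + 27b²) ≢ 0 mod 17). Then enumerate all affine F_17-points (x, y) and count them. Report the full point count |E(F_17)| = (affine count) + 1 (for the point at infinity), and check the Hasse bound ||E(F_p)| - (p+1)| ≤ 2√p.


Affine points = {(0, 1), (0, 16), (1, 7), (1, 10), (2, 1), (2, 16), (3, 4), (3, 13), (4, 7), (4, 10), (5, 2), (5, 15), (10, 3), (10, 14), (11, 8), (11, 9), (12, 7), (12, 10), (13, 2), (13, 15), (15, 1), (15, 16), (16, 2), (16, 15)}; affine count = 24; |E(F_17)| = 25.

Discriminant check: Δ ∝ 4a³ + 27b² = 4·13³ + 27·1² = 4·2197 + 27·1 ≡ 9 (mod 17). Nonzero ⇒ E is nonsingular.
For each x ∈ F_17, compute rhs = x³ + 13·x + 1 mod 17, then count y ∈ F_17 with y² ≡ rhs.
  x = 0: rhs = 1, matching y values: 1, 16 (2 points).
  x = 1: rhs = 15, matching y values: 7, 10 (2 points).
  x = 2: rhs = 1, matching y values: 1, 16 (2 points).
  x = 3: rhs = 16, matching y values: 4, 13 (2 points).
  x = 4: rhs = 15, matching y values: 7, 10 (2 points).
  x = 5: rhs = 4, matching y values: 2, 15 (2 points).
  x = 6: rhs = 6, matching y values: none (0 points).
  x = 7: rhs = 10, matching y values: none (0 points).
  x = 8: rhs = 5, matching y values: none (0 points).
  x = 9: rhs = 14, matching y values: none (0 points).
  x = 10: rhs = 9, matching y values: 3, 14 (2 points).
  x = 11: rhs = 13, matching y values: 8, 9 (2 points).
  x = 12: rhs = 15, matching y values: 7, 10 (2 points).
  x = 13: rhs = 4, matching y values: 2, 15 (2 points).
  x = 14: rhs = 3, matching y values: none (0 points).
  x = 15: rhs = 1, matching y values: 1, 16 (2 points).
  x = 16: rhs = 4, matching y values: 2, 15 (2 points).
Total affine count: 24.
Full point count |E(F_17)| = 24 + 1 = 25.
Hasse bound: |25 − (17+1)| = |7| = 7 ≤ 2√17 ≈ 8.2462 ✓.


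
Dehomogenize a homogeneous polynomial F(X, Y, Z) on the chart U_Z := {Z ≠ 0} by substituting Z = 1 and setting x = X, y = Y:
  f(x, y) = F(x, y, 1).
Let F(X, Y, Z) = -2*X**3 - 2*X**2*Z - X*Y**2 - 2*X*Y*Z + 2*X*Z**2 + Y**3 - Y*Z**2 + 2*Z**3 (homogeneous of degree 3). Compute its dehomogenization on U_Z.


f(x, y) = -2*x**3 - 2*x**2 - x*y**2 - 2*x*y + 2*x + y**3 - y + 2

On U_Z we set Z = 1. Each monomial c·X^i·Y^j·Z^k in F becomes c·x^i·y^j·1^k = c·x^i·y^j.
Substituting Z = 1: F(X, Y, 1) = -2*x**3 - 2*x**2 - x*y**2 - 2*x*y + 2*x + y**3 - y + 2.
Note: deg(f) ≤ deg(F) = 3; strict inequality happens when F is divisible by Z (lost terms).


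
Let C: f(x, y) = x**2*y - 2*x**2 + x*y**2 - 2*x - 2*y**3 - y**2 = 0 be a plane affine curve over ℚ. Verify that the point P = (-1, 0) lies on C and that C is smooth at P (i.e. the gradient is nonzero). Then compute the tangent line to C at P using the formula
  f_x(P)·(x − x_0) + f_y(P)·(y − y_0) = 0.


Tangent line at P: 2*x + y + 2 = 0.

Step 1: f(-1, 0) = 0, so P lies on C.
Step 2: partial derivatives
  f_x(x, y) = 2*x*y - 4*x + y**2 - 2, f_y(x, y) = x**2 + 2*x*y - 6*y**2 - 2*y.
  f_x(P) = 2, f_y(P) = 1 (gradient nonzero, so P is smooth).
Step 3: tangent line at P: 2·(x − -1) + 1·(y − 0) = 0.
Expanding: 2*x + y + 2 = 0.


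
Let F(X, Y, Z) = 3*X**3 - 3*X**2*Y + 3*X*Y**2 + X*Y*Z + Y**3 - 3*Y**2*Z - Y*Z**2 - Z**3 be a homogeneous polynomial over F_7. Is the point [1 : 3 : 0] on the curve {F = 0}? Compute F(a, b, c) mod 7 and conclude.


F(1,3,0) ≡ 6 (mod 7); P is NOT on the curve.

Evaluate F(1, 3, 0) term-by-term (mod 7).
  3*X**3 ↦ 3·1·1·1 = 3
  -3*X**2*Y ↦ -3·1·3·1 = -9
  3*X*Y**2 ↦ 3·1·9·1 = 27
  X*Y*Z ↦ 1·1·3·0 = 0
  Y**3 ↦ 1·1·27·1 = 27
  -3*Y**2*Z ↦ -3·1·9·0 = 0
  -Y*Z**2 ↦ -1·1·3·0 = 0
  -Z**3 ↦ -1·1·1·0 = 0
Sum: F(1, 3, 0) = (3) + (-9) + (27) + (0) + (27) + (0) + (0) + (0) = 48.
Reducing mod 7: 48 ≡ 6 (mod 7).
Since F(a, b, c) ≡ 6 ≠ 0 (mod 7), P does NOT lie on the curve.


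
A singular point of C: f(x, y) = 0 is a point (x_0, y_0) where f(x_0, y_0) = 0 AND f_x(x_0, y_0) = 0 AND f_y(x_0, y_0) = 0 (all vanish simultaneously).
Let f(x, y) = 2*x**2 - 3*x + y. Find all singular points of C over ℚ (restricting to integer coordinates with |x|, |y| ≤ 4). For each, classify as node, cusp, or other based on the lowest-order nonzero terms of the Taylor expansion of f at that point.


No singular points in the scanned grid; C is smooth there.

Compute partial derivatives:
  f_x = 4*x - 3.
  f_y = 1.
f_y = 1 is a nonzero constant, so f_y never vanishes: no point (x, y) can satisfy f = f_x = f_y = 0. In particular no (x, y) ∈ {−4, ..., 4}² is singular; the curve is smooth.


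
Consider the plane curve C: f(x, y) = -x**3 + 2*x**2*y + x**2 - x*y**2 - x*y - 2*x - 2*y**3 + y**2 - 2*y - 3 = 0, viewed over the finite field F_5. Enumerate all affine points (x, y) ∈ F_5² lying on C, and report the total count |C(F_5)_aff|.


Affine F_5-points: {(1, 0), (2, 1), (3, 2), (3, 3), (3, 4), (4, 2)}; count = 6.

For each of the 25 pairs (x, y) ∈ F_5², evaluate f(x, y) mod 5. Record the zeros.
  x = 0: [0↦2, 1↦4, 2↦1, 3↦1, 4↦2]  zeros at y ∈ ∅
  x = 1: [0↦0, 1↦2, 2↦2, 3↦3, 4↦3]  zeros at y ∈ {0}
  x = 2: [0↦4, 1↦0, 2↦2, 3↦3, 4↦1]  zeros at y ∈ {1}
  x = 3: [0↦3, 1↦2, 2↦0, 3↦0, 4↦0]  zeros at y ∈ {2, 3, 4}
  x = 4: [0↦1, 1↦2, 2↦0, 3↦3, 4↦4]  zeros at y ∈ {2}
Collecting zeros: affine points = {(1, 0), (2, 1), (3, 2), (3, 3), (3, 4), (4, 2)}.
Total count |C(F_5)_aff| = 6.


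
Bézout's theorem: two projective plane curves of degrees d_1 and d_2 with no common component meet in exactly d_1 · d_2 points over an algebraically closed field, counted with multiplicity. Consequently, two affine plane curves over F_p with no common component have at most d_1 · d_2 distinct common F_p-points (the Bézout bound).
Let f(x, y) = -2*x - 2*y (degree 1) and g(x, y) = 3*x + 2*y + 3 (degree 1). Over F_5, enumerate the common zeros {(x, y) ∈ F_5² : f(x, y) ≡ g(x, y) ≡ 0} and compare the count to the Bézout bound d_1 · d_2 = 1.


Common zeros: {(2, 3)}; count = 1; Bézout bound = 1.

deg(f) = 1, deg(g) = 1, so Bézout bound = 1.
Scan x ∈ F_5. For each x, list the y ∈ F_5 with f(x, y) ≡ 0 and those with g(x, y) ≡ 0 (mod 5); the common zeros in that column are the intersection.
  x = 0: f ≡ 0 at y ∈ {0}; g ≡ 0 at y ∈ {1}; common: ∅.
  x = 1: f ≡ 0 at y ∈ {4}; g ≡ 0 at y ∈ {2}; common: ∅.
  x = 2: f ≡ 0 at y ∈ {3}; g ≡ 0 at y ∈ {3}; common: {3}.
  x = 3: f ≡ 0 at y ∈ {2}; g ≡ 0 at y ∈ {4}; common: ∅.
  x = 4: f ≡ 0 at y ∈ {1}; g ≡ 0 at y ∈ {0}; common: ∅.
Collecting: common zeros = {(2, 3)}, so the count is 1.
Comparison with the Bézout bound: 1 ≤ 1 = deg(f)·deg(g), as expected for curves with no common component (the bound is attained).


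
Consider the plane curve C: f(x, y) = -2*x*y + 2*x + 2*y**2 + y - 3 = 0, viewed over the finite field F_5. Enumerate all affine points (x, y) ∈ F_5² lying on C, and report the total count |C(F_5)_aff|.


Affine F_5-points: {(0, 1), (1, 1), (1, 2), (2, 1), (2, 3), (3, 1), (3, 4), (4, 0), (4, 1)}; count = 9.

For each of the 25 pairs (x, y) ∈ F_5², evaluate f(x, y) mod 5. Record the zeros.
  x = 0: [0↦2, 1↦0, 2↦2, 3↦3, 4↦3]  zeros at y ∈ {1}
  x = 1: [0↦4, 1↦0, 2↦0, 3↦4, 4↦2]  zeros at y ∈ {1, 2}
  x = 2: [0↦1, 1↦0, 2↦3, 3↦0, 4↦1]  zeros at y ∈ {1, 3}
  x = 3: [0↦3, 1↦0, 2↦1, 3↦1, 4↦0]  zeros at y ∈ {1, 4}
  x = 4: [0↦0, 1↦0, 2↦4, 3↦2, 4↦4]  zeros at y ∈ {0, 1}
Collecting zeros: affine points = {(0, 1), (1, 1), (1, 2), (2, 1), (2, 3), (3, 1), (3, 4), (4, 0), (4, 1)}.
Total count |C(F_5)_aff| = 9.


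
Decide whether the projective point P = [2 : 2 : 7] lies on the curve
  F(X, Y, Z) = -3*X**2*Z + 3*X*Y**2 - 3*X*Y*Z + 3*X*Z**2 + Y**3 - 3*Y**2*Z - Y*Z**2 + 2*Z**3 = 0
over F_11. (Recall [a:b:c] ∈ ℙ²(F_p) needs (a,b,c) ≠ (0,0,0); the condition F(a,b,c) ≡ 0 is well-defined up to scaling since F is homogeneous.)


F(2,2,7) ≡ 2 (mod 11); P is NOT on the curve.

Evaluate F(2, 2, 7) term-by-term (mod 11).
  -3*X**2*Z ↦ -3·4·1·7 = -84
  3*X*Y**2 ↦ 3·2·4·1 = 24
  -3*X*Y*Z ↦ -3·2·2·7 = -84
  3*X*Z**2 ↦ 3·2·1·49 = 294
  Y**3 ↦ 1·1·8·1 = 8
  -3*Y**2*Z ↦ -3·1·4·7 = -84
  -Y*Z**2 ↦ -1·1·2·49 = -98
  2*Z**3 ↦ 2·1·1·343 = 686
Sum: F(2, 2, 7) = (-84) + (24) + (-84) + (294) + (8) + (-84) + (-98) + (686) = 662.
Reducing mod 11: 662 ≡ 2 (mod 11).
Since F(a, b, c) ≡ 2 ≠ 0 (mod 11), P does NOT lie on the curve.


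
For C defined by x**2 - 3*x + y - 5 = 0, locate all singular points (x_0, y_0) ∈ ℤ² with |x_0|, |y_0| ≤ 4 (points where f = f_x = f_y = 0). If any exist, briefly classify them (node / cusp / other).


No singular points in the scanned grid; C is smooth there.

Compute partial derivatives:
  f_x = 2*x - 3.
  f_y = 1.
f_y = 1 is a nonzero constant, so f_y never vanishes: no point (x, y) can satisfy f = f_x = f_y = 0. In particular no (x, y) ∈ {−4, ..., 4}² is singular; the curve is smooth.


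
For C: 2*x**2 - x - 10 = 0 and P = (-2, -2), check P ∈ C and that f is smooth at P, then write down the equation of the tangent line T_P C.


Tangent line at P: -9*x - 18 = 0.

Step 1: f(-2, -2) = 0, so P lies on C.
Step 2: partial derivatives
  f_x(x, y) = 4*x - 1, f_y(x, y) = 0.
  f_x(P) = -9, f_y(P) = 0 (gradient nonzero, so P is smooth).
Step 3: tangent line at P: -9·(x − -2) + 0·(y − -2) = 0.
Expanding: -9*x - 18 = 0.


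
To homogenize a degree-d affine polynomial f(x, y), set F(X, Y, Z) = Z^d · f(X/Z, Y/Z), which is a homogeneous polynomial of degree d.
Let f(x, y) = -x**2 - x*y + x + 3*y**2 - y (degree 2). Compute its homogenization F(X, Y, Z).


F(X, Y, Z) = -X**2 - X*Y + X*Z + 3*Y**2 - Y*Z

deg(f) = 2.
Substitute x = X/Z, y = Y/Z into f, then multiply by Z^2.
  monomial -1·x^2·y^0 ↦ -1·X^2·Y^0·Z^0.
  monomial -1·x^1·y^1 ↦ -1·X^1·Y^1·Z^0.
  monomial 1·x^1·y^0 ↦ 1·X^1·Y^0·Z^1.
  monomial 3·x^0·y^2 ↦ 3·X^0·Y^2·Z^0.
  monomial -1·x^0·y^1 ↦ -1·X^0·Y^1·Z^1.
Collecting: F(X, Y, Z) = -X**2 - X*Y + X*Z + 3*Y**2 - Y*Z.


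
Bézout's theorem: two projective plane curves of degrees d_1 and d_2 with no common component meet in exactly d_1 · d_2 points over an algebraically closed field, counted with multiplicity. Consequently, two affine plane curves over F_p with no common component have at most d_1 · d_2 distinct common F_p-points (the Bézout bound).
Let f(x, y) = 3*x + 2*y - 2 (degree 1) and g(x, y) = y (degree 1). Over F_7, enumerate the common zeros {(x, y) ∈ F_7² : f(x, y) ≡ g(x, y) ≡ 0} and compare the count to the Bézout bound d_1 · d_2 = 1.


Common zeros: {(3, 0)}; count = 1; Bézout bound = 1.

deg(f) = 1, deg(g) = 1, so Bézout bound = 1.
Scan x ∈ F_7. For each x, list the y ∈ F_7 with f(x, y) ≡ 0 and those with g(x, y) ≡ 0 (mod 7); the common zeros in that column are the intersection.
  x = 0: f ≡ 0 at y ∈ {1}; g ≡ 0 at y ∈ {0}; common: ∅.
  x = 1: f ≡ 0 at y ∈ {3}; g ≡ 0 at y ∈ {0}; common: ∅.
  x = 2: f ≡ 0 at y ∈ {5}; g ≡ 0 at y ∈ {0}; common: ∅.
  x = 3: f ≡ 0 at y ∈ {0}; g ≡ 0 at y ∈ {0}; common: {0}.
  x = 4: f ≡ 0 at y ∈ {2}; g ≡ 0 at y ∈ {0}; common: ∅.
  x = 5: f ≡ 0 at y ∈ {4}; g ≡ 0 at y ∈ {0}; common: ∅.
  x = 6: f ≡ 0 at y ∈ {6}; g ≡ 0 at y ∈ {0}; common: ∅.
Collecting: common zeros = {(3, 0)}, so the count is 1.
Comparison with the Bézout bound: 1 ≤ 1 = deg(f)·deg(g), as expected for curves with no common component (the bound is attained).


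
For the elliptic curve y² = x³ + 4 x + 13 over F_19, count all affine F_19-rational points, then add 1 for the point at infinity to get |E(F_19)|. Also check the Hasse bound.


Affine points = {(4, 6), (4, 13), (5, 5), (5, 14), (6, 5), (6, 14), (7, 2), (7, 17), (8, 5), (8, 14), (11, 1), (11, 18), (13, 1), (13, 18), (14, 1), (14, 18), (15, 3), (15, 16), (17, 4), (17, 15)}; affine count = 20; |E(F_19)| = 21.

Discriminant check: Δ ∝ 4a³ + 27b² = 4·4³ + 27·13² = 4·64 + 27·169 ≡ 12 (mod 19). Nonzero ⇒ E is nonsingular.
For each x ∈ F_19, compute rhs = x³ + 4·x + 13 mod 19, then count y ∈ F_19 with y² ≡ rhs.
  x = 0: rhs = 13, matching y values: none (0 points).
  x = 1: rhs = 18, matching y values: none (0 points).
  x = 2: rhs = 10, matching y values: none (0 points).
  x = 3: rhs = 14, matching y values: none (0 points).
  x = 4: rhs = 17, matching y values: 6, 13 (2 points).
  x = 5: rhs = 6, matching y values: 5, 14 (2 points).
  x = 6: rhs = 6, matching y values: 5, 14 (2 points).
  x = 7: rhs = 4, matching y values: 2, 17 (2 points).
  x = 8: rhs = 6, matching y values: 5, 14 (2 points).
  x = 9: rhs = 18, matching y values: none (0 points).
  x = 10: rhs = 8, matching y values: none (0 points).
  x = 11: rhs = 1, matching y values: 1, 18 (2 points).
  x = 12: rhs = 3, matching y values: none (0 points).
  x = 13: rhs = 1, matching y values: 1, 18 (2 points).
  x = 14: rhs = 1, matching y values: 1, 18 (2 points).
  x = 15: rhs = 9, matching y values: 3, 16 (2 points).
  x = 16: rhs = 12, matching y values: none (0 points).
  x = 17: rhs = 16, matching y values: 4, 15 (2 points).
  x = 18: rhs = 8, matching y values: none (0 points).
Total affine count: 20.
Full point count |E(F_19)| = 20 + 1 = 21.
Hasse bound: |21 − (19+1)| = |1| = 1 ≤ 2√19 ≈ 8.7178 ✓.


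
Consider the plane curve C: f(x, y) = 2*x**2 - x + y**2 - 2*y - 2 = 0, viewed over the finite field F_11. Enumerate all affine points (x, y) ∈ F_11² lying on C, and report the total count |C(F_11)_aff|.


Affine F_11-points: {(0, 6), (0, 7), (6, 6), (6, 7), (7, 1), (8, 3), (8, 10), (9, 3), (9, 10), (10, 1)}; count = 10.

For each of the 121 pairs (x, y) ∈ F_11², evaluate f(x, y) mod 11. Record the zeros.
  x = 0: [0↦9, 1↦8, 2↦9, 3↦1, 4↦6, 5↦2, 6↦0, 7↦0, 8↦2, 9↦6, 10↦1]  zeros at y ∈ {6, 7}
  x = 1: [0↦10, 1↦9, 2↦10, 3↦2, 4↦7, 5↦3, 6↦1, 7↦1, 8↦3, 9↦7, 10↦2]  zeros at y ∈ ∅
  x = 2: [0↦4, 1↦3, 2↦4, 3↦7, 4↦1, 5↦8, 6↦6, 7↦6, 8↦8, 9↦1, 10↦7]  zeros at y ∈ ∅
  x = 3: [0↦2, 1↦1, 2↦2, 3↦5, 4↦10, 5↦6, 6↦4, 7↦4, 8↦6, 9↦10, 10↦5]  zeros at y ∈ ∅
  x = 4: [0↦4, 1↦3, 2↦4, 3↦7, 4↦1, 5↦8, 6↦6, 7↦6, 8↦8, 9↦1, 10↦7]  zeros at y ∈ ∅
  x = 5: [0↦10, 1↦9, 2↦10, 3↦2, 4↦7, 5↦3, 6↦1, 7↦1, 8↦3, 9↦7, 10↦2]  zeros at y ∈ ∅
  x = 6: [0↦9, 1↦8, 2↦9, 3↦1, 4↦6, 5↦2, 6↦0, 7↦0, 8↦2, 9↦6, 10↦1]  zeros at y ∈ {6, 7}
  x = 7: [0↦1, 1↦0, 2↦1, 3↦4, 4↦9, 5↦5, 6↦3, 7↦3, 8↦5, 9↦9, 10↦4]  zeros at y ∈ {1}
  x = 8: [0↦8, 1↦7, 2↦8, 3↦0, 4↦5, 5↦1, 6↦10, 7↦10, 8↦1, 9↦5, 10↦0]  zeros at y ∈ {3, 10}
  x = 9: [0↦8, 1↦7, 2↦8, 3↦0, 4↦5, 5↦1, 6↦10, 7↦10, 8↦1, 9↦5, 10↦0]  zeros at y ∈ {3, 10}
  x = 10: [0↦1, 1↦0, 2↦1, 3↦4, 4↦9, 5↦5, 6↦3, 7↦3, 8↦5, 9↦9, 10↦4]  zeros at y ∈ {1}
Collecting zeros: affine points = {(0, 6), (0, 7), (6, 6), (6, 7), (7, 1), (8, 3), (8, 10), (9, 3), (9, 10), (10, 1)}.
Total count |C(F_11)_aff| = 10.


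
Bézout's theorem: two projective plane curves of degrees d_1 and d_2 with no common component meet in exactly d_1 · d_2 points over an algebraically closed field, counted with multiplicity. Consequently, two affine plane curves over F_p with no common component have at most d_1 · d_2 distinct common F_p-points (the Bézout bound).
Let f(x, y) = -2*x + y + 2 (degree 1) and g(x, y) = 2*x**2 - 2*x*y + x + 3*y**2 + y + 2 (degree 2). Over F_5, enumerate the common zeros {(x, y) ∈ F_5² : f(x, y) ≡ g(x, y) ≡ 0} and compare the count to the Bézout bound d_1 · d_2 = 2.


Common zeros: {(1, 0)}; count = 1; Bézout bound = 2.

deg(f) = 1, deg(g) = 2, so Bézout bound = 2.
Scan x ∈ F_5. For each x, list the y ∈ F_5 with f(x, y) ≡ 0 and those with g(x, y) ≡ 0 (mod 5); the common zeros in that column are the intersection.
  x = 0: f ≡ 0 at y ∈ {3}; g ≡ 0 at y ∈ ∅; common: ∅.
  x = 1: f ≡ 0 at y ∈ {0}; g ≡ 0 at y ∈ {0, 2}; common: {0}.
  x = 2: f ≡ 0 at y ∈ {2}; g ≡ 0 at y ∈ {3}; common: ∅.
  x = 3: f ≡ 0 at y ∈ {4}; g ≡ 0 at y ∈ {2, 3}; common: ∅.
  x = 4: f ≡ 0 at y ∈ {1}; g ≡ 0 at y ∈ ∅; common: ∅.
Collecting: common zeros = {(1, 0)}, so the count is 1.
Comparison with the Bézout bound: 1 ≤ 2 = deg(f)·deg(g), as expected for curves with no common component (the affine F_5-count falls short of the bound because intersections may lie at infinity, over extension fields, or carry multiplicity).


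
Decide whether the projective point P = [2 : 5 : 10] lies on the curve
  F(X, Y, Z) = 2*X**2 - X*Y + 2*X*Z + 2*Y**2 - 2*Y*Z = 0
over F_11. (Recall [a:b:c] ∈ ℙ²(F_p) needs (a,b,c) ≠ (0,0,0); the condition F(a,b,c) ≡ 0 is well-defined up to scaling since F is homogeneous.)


F(2,5,10) ≡ 10 (mod 11); P is NOT on the curve.

Evaluate F(2, 5, 10) term-by-term (mod 11).
  2*X**2 ↦ 2·4·1·1 = 8
  -X*Y ↦ -1·2·5·1 = -10
  2*X*Z ↦ 2·2·1·10 = 40
  2*Y**2 ↦ 2·1·25·1 = 50
  -2*Y*Z ↦ -2·1·5·10 = -100
Sum: F(2, 5, 10) = (8) + (-10) + (40) + (50) + (-100) = -12.
Reducing mod 11: -12 ≡ 10 (mod 11).
Since F(a, b, c) ≡ 10 ≠ 0 (mod 11), P does NOT lie on the curve.


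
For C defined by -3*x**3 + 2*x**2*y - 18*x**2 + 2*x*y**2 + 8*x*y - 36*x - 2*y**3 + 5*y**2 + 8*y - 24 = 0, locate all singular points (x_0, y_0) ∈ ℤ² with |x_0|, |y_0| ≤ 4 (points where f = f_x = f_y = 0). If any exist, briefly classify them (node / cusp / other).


Singular points: {(-2, 0)}; classification: cusp.

Compute partial derivatives:
  f_x = -9*x**2 + 4*x*y - 36*x + 2*y**2 + 8*y - 36.
  f_y = 2*x**2 + 4*x*y + 8*x - 6*y**2 + 10*y + 8.
Scan x_0 ∈ {−4, ..., 4}. For each x_0, f_y(x_0, y) is a polynomial in y; find its integer roots y ∈ {−4, ..., 4}, then test f_x and f at those candidates.
  x = -4: f_y(-4, y) = -6*y**2 - 6*y + 8; no integer root y with |y| ≤ 4.
  x = -3: f_y(-3, y) = -6*y**2 - 2*y + 2; no integer root y with |y| ≤ 4.
  x = -2: f_y(-2, y) = -6*y**2 + 2*y; vanishes at y ∈ {0}. (-2, 0): f_x = 0, f = 0 — SINGULAR.
  x = -1: f_y(-1, y) = -6*y**2 + 6*y + 2; no integer root y with |y| ≤ 4.
  x = 0: f_y(0, y) = -6*y**2 + 10*y + 8; no integer root y with |y| ≤ 4.
  x = 1: f_y(1, y) = -6*y**2 + 14*y + 18; no integer root y with |y| ≤ 4.
  x = 2: f_y(2, y) = -6*y**2 + 18*y + 32; no integer root y with |y| ≤ 4.
  x = 3: f_y(3, y) = -6*y**2 + 22*y + 50; no integer root y with |y| ≤ 4.
  x = 4: f_y(4, y) = -6*y**2 + 26*y + 72; no integer root y with |y| ≤ 4.
Only singular point on the grid: (-2, 0).
Classify: substitute x = -2 + u, y = 0 + v and expand: f = -3*u**3 + 2*u**2*v + 2*u*v**2 - 2*v**3 + v**2.
No constant or linear terms (consistent with a singular point). Quadratic part: v**2. Cubic part: -3*u**3 + 2*u**2*v + 2*u*v**2 - 2*v**3.
The quadratic part v**2 is a perfect square, so there is a single (double) tangent line v = 0, i.e. y = 0. Restricting the cubic part to that line (v = 0) leaves -3*u**3 ≠ 0, so f is not divisible by v and the branch is v² ≈ 3*u**3 to lowest order — this is a cusp.
Classification: cusp.


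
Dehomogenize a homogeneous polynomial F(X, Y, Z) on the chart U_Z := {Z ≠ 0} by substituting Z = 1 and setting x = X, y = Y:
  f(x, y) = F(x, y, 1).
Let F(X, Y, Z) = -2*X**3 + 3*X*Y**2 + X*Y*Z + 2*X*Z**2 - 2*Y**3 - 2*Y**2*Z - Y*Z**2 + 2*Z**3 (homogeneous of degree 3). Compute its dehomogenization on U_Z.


f(x, y) = -2*x**3 + 3*x*y**2 + x*y + 2*x - 2*y**3 - 2*y**2 - y + 2

On U_Z we set Z = 1. Each monomial c·X^i·Y^j·Z^k in F becomes c·x^i·y^j·1^k = c·x^i·y^j.
Substituting Z = 1: F(X, Y, 1) = -2*x**3 + 3*x*y**2 + x*y + 2*x - 2*y**3 - 2*y**2 - y + 2.
Note: deg(f) ≤ deg(F) = 3; strict inequality happens when F is divisible by Z (lost terms).


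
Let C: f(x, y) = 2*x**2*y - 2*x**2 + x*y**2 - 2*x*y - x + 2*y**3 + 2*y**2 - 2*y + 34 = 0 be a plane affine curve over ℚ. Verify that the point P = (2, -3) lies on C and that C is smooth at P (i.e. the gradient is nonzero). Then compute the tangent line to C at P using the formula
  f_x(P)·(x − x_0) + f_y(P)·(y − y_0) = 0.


Tangent line at P: -18*x + 32*y + 132 = 0.

Step 1: f(2, -3) = 0, so P lies on C.
Step 2: partial derivatives
  f_x(x, y) = 4*x*y - 4*x + y**2 - 2*y - 1, f_y(x, y) = 2*x**2 + 2*x*y - 2*x + 6*y**2 + 4*y - 2.
  f_x(P) = -18, f_y(P) = 32 (gradient nonzero, so P is smooth).
Step 3: tangent line at P: -18·(x − 2) + 32·(y − -3) = 0.
Expanding: -18*x + 32*y + 132 = 0.


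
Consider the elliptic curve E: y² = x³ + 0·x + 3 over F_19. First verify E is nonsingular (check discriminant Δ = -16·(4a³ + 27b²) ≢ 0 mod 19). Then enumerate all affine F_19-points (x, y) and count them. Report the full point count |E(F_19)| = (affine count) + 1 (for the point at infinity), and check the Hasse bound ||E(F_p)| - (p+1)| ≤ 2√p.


Affine points = {(1, 2), (1, 17), (2, 7), (2, 12), (3, 7), (3, 12), (7, 2), (7, 17), (11, 2), (11, 17), (14, 7), (14, 12)}; affine count = 12; |E(F_19)| = 13.

Discriminant check: Δ ∝ 4a³ + 27b² = 4·0³ + 27·3² = 4·0 + 27·9 ≡ 15 (mod 19). Nonzero ⇒ E is nonsingular.
For each x ∈ F_19, compute rhs = x³ + 0·x + 3 mod 19, then count y ∈ F_19 with y² ≡ rhs.
  x = 0: rhs = 3, matching y values: none (0 points).
  x = 1: rhs = 4, matching y values: 2, 17 (2 points).
  x = 2: rhs = 11, matching y values: 7, 12 (2 points).
  x = 3: rhs = 11, matching y values: 7, 12 (2 points).
  x = 4: rhs = 10, matching y values: none (0 points).
  x = 5: rhs = 14, matching y values: none (0 points).
  x = 6: rhs = 10, matching y values: none (0 points).
  x = 7: rhs = 4, matching y values: 2, 17 (2 points).
  x = 8: rhs = 2, matching y values: none (0 points).
  x = 9: rhs = 10, matching y values: none (0 points).
  x = 10: rhs = 15, matching y values: none (0 points).
  x = 11: rhs = 4, matching y values: 2, 17 (2 points).
  x = 12: rhs = 2, matching y values: none (0 points).
  x = 13: rhs = 15, matching y values: none (0 points).
  x = 14: rhs = 11, matching y values: 7, 12 (2 points).
  x = 15: rhs = 15, matching y values: none (0 points).
  x = 16: rhs = 14, matching y values: none (0 points).
  x = 17: rhs = 14, matching y values: none (0 points).
  x = 18: rhs = 2, matching y values: none (0 points).
Total affine count: 12.
Full point count |E(F_19)| = 12 + 1 = 13.
Hasse bound: |13 − (19+1)| = |-7| = 7 ≤ 2√19 ≈ 8.7178 ✓.


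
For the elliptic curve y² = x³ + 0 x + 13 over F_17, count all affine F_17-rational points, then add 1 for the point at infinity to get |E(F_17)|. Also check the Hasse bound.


Affine points = {(0, 8), (0, 9), (2, 2), (2, 15), (4, 3), (4, 14), (5, 6), (5, 11), (6, 5), (6, 12), (7, 4), (7, 13), (8, 7), (8, 10), (11, 1), (11, 16), (13, 0)}; affine count = 17; |E(F_17)| = 18.

Discriminant check: Δ ∝ 4a³ + 27b² = 4·0³ + 27·13² = 4·0 + 27·169 ≡ 7 (mod 17). Nonzero ⇒ E is nonsingular.
For each x ∈ F_17, compute rhs = x³ + 0·x + 13 mod 17, then count y ∈ F_17 with y² ≡ rhs.
  x = 0: rhs = 13, matching y values: 8, 9 (2 points).
  x = 1: rhs = 14, matching y values: none (0 points).
  x = 2: rhs = 4, matching y values: 2, 15 (2 points).
  x = 3: rhs = 6, matching y values: none (0 points).
  x = 4: rhs = 9, matching y values: 3, 14 (2 points).
  x = 5: rhs = 2, matching y values: 6, 11 (2 points).
  x = 6: rhs = 8, matching y values: 5, 12 (2 points).
  x = 7: rhs = 16, matching y values: 4, 13 (2 points).
  x = 8: rhs = 15, matching y values: 7, 10 (2 points).
  x = 9: rhs = 11, matching y values: none (0 points).
  x = 10: rhs = 10, matching y values: none (0 points).
  x = 11: rhs = 1, matching y values: 1, 16 (2 points).
  x = 12: rhs = 7, matching y values: none (0 points).
  x = 13: rhs = 0, matching y values: 0 (1 points).
  x = 14: rhs = 3, matching y values: none (0 points).
  x = 15: rhs = 5, matching y values: none (0 points).
  x = 16: rhs = 12, matching y values: none (0 points).
Total affine count: 17.
Full point count |E(F_17)| = 17 + 1 = 18.
Hasse bound: |18 − (17+1)| = |0| = 0 ≤ 2√17 ≈ 8.2462 ✓.


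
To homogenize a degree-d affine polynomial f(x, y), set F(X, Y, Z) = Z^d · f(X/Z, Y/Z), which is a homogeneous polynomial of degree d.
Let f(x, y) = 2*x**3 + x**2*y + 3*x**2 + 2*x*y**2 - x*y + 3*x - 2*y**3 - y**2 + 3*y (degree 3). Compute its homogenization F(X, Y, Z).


F(X, Y, Z) = 2*X**3 + X**2*Y + 3*X**2*Z + 2*X*Y**2 - X*Y*Z + 3*X*Z**2 - 2*Y**3 - Y**2*Z + 3*Y*Z**2

deg(f) = 3.
Substitute x = X/Z, y = Y/Z into f, then multiply by Z^3.
  monomial 2·x^3·y^0 ↦ 2·X^3·Y^0·Z^0.
  monomial 1·x^2·y^1 ↦ 1·X^2·Y^1·Z^0.
  monomial 3·x^2·y^0 ↦ 3·X^2·Y^0·Z^1.
  monomial 2·x^1·y^2 ↦ 2·X^1·Y^2·Z^0.
  monomial -1·x^1·y^1 ↦ -1·X^1·Y^1·Z^1.
  monomial 3·x^1·y^0 ↦ 3·X^1·Y^0·Z^2.
  monomial -2·x^0·y^3 ↦ -2·X^0·Y^3·Z^0.
  monomial -1·x^0·y^2 ↦ -1·X^0·Y^2·Z^1.
  monomial 3·x^0·y^1 ↦ 3·X^0·Y^1·Z^2.
Collecting: F(X, Y, Z) = 2*X**3 + X**2*Y + 3*X**2*Z + 2*X*Y**2 - X*Y*Z + 3*X*Z**2 - 2*Y**3 - Y**2*Z + 3*Y*Z**2.


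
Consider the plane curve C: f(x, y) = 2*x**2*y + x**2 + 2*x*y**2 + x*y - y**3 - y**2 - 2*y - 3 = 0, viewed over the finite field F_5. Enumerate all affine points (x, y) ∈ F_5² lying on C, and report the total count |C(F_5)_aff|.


Affine F_5-points: {(0, 3), (2, 3)}; count = 2.

For each of the 25 pairs (x, y) ∈ F_5², evaluate f(x, y) mod 5. Record the zeros.
  x = 0: [0↦2, 1↦3, 2↦1, 3↦0, 4↦4]  zeros at y ∈ {3}
  x = 1: [0↦3, 1↦4, 2↦1, 3↦3, 4↦4]  zeros at y ∈ ∅
  x = 2: [0↦1, 1↦1, 2↦1, 3↦0, 4↦2]  zeros at y ∈ {3}
  x = 3: [0↦1, 1↦4, 2↦1, 3↦1, 4↦3]  zeros at y ∈ ∅
  x = 4: [0↦3, 1↦3, 2↦1, 3↦1, 4↦2]  zeros at y ∈ ∅
Collecting zeros: affine points = {(0, 3), (2, 3)}.
Total count |C(F_5)_aff| = 2.


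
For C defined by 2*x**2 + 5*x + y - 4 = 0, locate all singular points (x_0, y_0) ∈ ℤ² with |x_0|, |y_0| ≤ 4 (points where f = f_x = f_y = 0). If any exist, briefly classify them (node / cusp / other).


No singular points in the scanned grid; C is smooth there.

Compute partial derivatives:
  f_x = 4*x + 5.
  f_y = 1.
f_y = 1 is a nonzero constant, so f_y never vanishes: no point (x, y) can satisfy f = f_x = f_y = 0. In particular no (x, y) ∈ {−4, ..., 4}² is singular; the curve is smooth.


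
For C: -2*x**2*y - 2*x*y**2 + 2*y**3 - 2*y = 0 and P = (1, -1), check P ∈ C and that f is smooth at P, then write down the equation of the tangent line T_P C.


Tangent line at P: 2*x + 6*y + 4 = 0.

Step 1: f(1, -1) = 0, so P lies on C.
Step 2: partial derivatives
  f_x(x, y) = -4*x*y - 2*y**2, f_y(x, y) = -2*x**2 - 4*x*y + 6*y**2 - 2.
  f_x(P) = 2, f_y(P) = 6 (gradient nonzero, so P is smooth).
Step 3: tangent line at P: 2·(x − 1) + 6·(y − -1) = 0.
Expanding: 2*x + 6*y + 4 = 0.


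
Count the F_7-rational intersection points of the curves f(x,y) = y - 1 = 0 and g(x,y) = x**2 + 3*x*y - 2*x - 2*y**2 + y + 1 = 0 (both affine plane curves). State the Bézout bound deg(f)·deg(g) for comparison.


Common zeros: {(0, 1), (6, 1)}; count = 2; Bézout bound = 2.

deg(f) = 1, deg(g) = 2, so Bézout bound = 2.
Scan x ∈ F_7. For each x, list the y ∈ F_7 with f(x, y) ≡ 0 and those with g(x, y) ≡ 0 (mod 7); the common zeros in that column are the intersection.
  x = 0: f ≡ 0 at y ∈ {1}; g ≡ 0 at y ∈ {1, 3}; common: {1}.
  x = 1: f ≡ 0 at y ∈ {1}; g ≡ 0 at y ∈ {0, 2}; common: ∅.
  x = 2: f ≡ 0 at y ∈ {1}; g ≡ 0 at y ∈ {2, 5}; common: ∅.
  x = 3: f ≡ 0 at y ∈ {1}; g ≡ 0 at y ∈ ∅; common: ∅.
  x = 4: f ≡ 0 at y ∈ {1}; g ≡ 0 at y ∈ ∅; common: ∅.
  x = 5: f ≡ 0 at y ∈ {1}; g ≡ 0 at y ∈ ∅; common: ∅.
  x = 6: f ≡ 0 at y ∈ {1}; g ≡ 0 at y ∈ {1, 5}; common: {1}.
Collecting: common zeros = {(0, 1), (6, 1)}, so the count is 2.
Comparison with the Bézout bound: 2 ≤ 2 = deg(f)·deg(g), as expected for curves with no common component (the bound is attained).


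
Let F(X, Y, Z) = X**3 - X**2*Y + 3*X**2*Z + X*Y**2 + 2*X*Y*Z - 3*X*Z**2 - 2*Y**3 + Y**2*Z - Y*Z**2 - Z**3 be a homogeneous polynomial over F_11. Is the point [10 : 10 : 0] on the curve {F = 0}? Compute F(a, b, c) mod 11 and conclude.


F(10,10,0) ≡ 1 (mod 11); P is NOT on the curve.

Evaluate F(10, 10, 0) term-by-term (mod 11).
  X**3 ↦ 1·1000·1·1 = 1000
  -X**2*Y ↦ -1·100·10·1 = -1000
  3*X**2*Z ↦ 3·100·1·0 = 0
  X*Y**2 ↦ 1·10·100·1 = 1000
  2*X*Y*Z ↦ 2·10·10·0 = 0
  -3*X*Z**2 ↦ -3·10·1·0 = 0
  -2*Y**3 ↦ -2·1·1000·1 = -2000
  Y**2*Z ↦ 1·1·100·0 = 0
  -Y*Z**2 ↦ -1·1·10·0 = 0
  -Z**3 ↦ -1·1·1·0 = 0
Sum: F(10, 10, 0) = (1000) + (-1000) + (0) + (1000) + (0) + (0) + (-2000) + (0) + (0) + (0) = -1000.
Reducing mod 11: -1000 ≡ 1 (mod 11).
Since F(a, b, c) ≡ 1 ≠ 0 (mod 11), P does NOT lie on the curve.


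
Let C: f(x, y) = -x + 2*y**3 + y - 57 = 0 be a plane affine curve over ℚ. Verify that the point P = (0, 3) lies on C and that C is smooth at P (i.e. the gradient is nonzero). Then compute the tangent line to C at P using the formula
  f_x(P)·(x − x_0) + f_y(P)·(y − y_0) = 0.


Tangent line at P: -x + 55*y - 165 = 0.

Step 1: f(0, 3) = 0, so P lies on C.
Step 2: partial derivatives
  f_x(x, y) = -1, f_y(x, y) = 6*y**2 + 1.
  f_x(P) = -1, f_y(P) = 55 (gradient nonzero, so P is smooth).
Step 3: tangent line at P: -1·(x − 0) + 55·(y − 3) = 0.
Expanding: -x + 55*y - 165 = 0.


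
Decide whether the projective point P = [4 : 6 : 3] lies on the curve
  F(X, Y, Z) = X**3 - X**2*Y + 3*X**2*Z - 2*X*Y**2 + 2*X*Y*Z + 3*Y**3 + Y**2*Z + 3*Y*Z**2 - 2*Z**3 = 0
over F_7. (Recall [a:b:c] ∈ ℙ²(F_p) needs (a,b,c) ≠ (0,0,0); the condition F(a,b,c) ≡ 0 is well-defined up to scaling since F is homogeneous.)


F(4,6,3) ≡ 6 (mod 7); P is NOT on the curve.

Evaluate F(4, 6, 3) term-by-term (mod 7).
  X**3 ↦ 1·64·1·1 = 64
  -X**2*Y ↦ -1·16·6·1 = -96
  3*X**2*Z ↦ 3·16·1·3 = 144
  -2*X*Y**2 ↦ -2·4·36·1 = -288
  2*X*Y*Z ↦ 2·4·6·3 = 144
  3*Y**3 ↦ 3·1·216·1 = 648
  Y**2*Z ↦ 1·1·36·3 = 108
  3*Y*Z**2 ↦ 3·1·6·9 = 162
  -2*Z**3 ↦ -2·1·1·27 = -54
Sum: F(4, 6, 3) = (64) + (-96) + (144) + (-288) + (144) + (648) + (108) + (162) + (-54) = 832.
Reducing mod 7: 832 ≡ 6 (mod 7).
Since F(a, b, c) ≡ 6 ≠ 0 (mod 7), P does NOT lie on the curve.


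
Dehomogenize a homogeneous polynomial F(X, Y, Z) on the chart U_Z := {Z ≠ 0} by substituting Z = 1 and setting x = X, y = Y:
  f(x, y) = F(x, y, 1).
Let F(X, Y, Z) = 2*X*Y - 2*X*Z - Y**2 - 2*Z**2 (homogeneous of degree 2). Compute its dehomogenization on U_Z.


f(x, y) = 2*x*y - 2*x - y**2 - 2

On U_Z we set Z = 1. Each monomial c·X^i·Y^j·Z^k in F becomes c·x^i·y^j·1^k = c·x^i·y^j.
Substituting Z = 1: F(X, Y, 1) = 2*x*y - 2*x - y**2 - 2.
Note: deg(f) ≤ deg(F) = 2; strict inequality happens when F is divisible by Z (lost terms).
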